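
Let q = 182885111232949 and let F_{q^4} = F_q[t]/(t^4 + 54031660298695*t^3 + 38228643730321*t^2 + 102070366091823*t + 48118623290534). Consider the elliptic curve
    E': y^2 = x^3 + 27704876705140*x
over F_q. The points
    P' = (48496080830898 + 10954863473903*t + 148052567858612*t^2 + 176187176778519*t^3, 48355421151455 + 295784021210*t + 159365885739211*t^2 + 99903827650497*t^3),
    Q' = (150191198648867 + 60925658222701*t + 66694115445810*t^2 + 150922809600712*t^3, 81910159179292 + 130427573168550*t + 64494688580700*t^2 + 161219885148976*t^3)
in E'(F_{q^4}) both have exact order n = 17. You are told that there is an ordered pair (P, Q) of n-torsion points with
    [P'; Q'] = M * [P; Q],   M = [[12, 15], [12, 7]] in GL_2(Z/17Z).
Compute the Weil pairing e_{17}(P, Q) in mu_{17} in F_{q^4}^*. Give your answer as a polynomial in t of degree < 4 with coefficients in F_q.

65733212547085 + 63780868476989*t + 120040307531688*t^2 + 74877011047228*t^3

The 17-Weil pairing on E[17] over F_{182885111232949} is alternating-bilinear: e_{17}(P',Q') = e_{17}(P,Q)^det(M).
Inverting 6 mod 17: 3. Thus e_{17}(P,Q) = e(P',Q')^{3}.
Run Miller on y^2=x^3+27704876705140*x over F_{182885111232949}: ladder 10001 (5 bits); e = f_P(D_Q)/f_Q(D_P).
Result: e(P',Q') = 156694178389568 + 72011723527091*t + 103496571425899*t^2 + 79125632290409*t^3.
Raise to 3: e(P,Q) = 65733212547085 + 63780868476989*t + 120040307531688*t^2 + 74877011047228*t^3 in mu_{17}.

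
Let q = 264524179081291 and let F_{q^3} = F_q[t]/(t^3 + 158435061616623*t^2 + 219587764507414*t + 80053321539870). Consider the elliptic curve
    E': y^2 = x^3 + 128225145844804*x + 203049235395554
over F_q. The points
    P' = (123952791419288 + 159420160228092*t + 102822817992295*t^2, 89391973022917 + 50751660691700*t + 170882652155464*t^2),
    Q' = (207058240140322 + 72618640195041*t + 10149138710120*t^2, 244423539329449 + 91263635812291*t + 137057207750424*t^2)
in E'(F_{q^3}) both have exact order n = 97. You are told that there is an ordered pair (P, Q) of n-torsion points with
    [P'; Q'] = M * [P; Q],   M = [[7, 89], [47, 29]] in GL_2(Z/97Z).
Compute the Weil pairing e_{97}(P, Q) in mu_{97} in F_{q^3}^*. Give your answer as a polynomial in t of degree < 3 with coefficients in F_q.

237613761386008 + 33094452582349*t + 56962862657557*t^2

The 97-Weil pairing on E[97] over F_{264524179081291} is alternating-bilinear: e_{97}(P',Q') = e_{97}(P,Q)^det(M).
det M = 7*29 - 89*47 = -3980 = 94 (mod 97); 94^{-1} = 32 (mod 97).
Miller loop for e_{97} over F_{264524179081291^3}: bits of 97 = 1100001; 6 double steps + 2 add steps, l/v at each.
e_{97}(P',Q') = 92750882594631 + 146007223454297*t + 123844085696035*t^2.
e_{97}(P,Q) = (92750882594631 + 146007223454297*t + 123844085696035*t^2)^{32} = 237613761386008 + 33094452582349*t + 56962862657557*t^2.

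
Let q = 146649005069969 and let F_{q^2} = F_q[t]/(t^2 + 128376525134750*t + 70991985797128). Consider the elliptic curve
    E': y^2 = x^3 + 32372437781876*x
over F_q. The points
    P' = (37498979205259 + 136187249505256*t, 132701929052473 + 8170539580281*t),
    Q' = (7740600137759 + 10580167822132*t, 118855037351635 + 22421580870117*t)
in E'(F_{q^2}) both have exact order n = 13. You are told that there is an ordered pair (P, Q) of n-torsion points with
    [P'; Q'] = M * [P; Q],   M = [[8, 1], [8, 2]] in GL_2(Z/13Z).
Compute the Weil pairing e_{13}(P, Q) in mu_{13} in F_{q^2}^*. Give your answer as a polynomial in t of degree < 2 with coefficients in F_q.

5230947872233 + 139651176681218*t

The 13-Weil pairing on E[13] over F_{146649005069969} is alternating-bilinear: e_{13}(P',Q') = e_{13}(P,Q)^det(M).
det M = 8*2 - 1*8 = 8 = 8 (mod 13); 8^{-1} = 5 (mod 13).
4-bit Miller (1101) on E'/F_{146649005069969} with a'=32372437781876, b'=0: accumulate tangent/chord ratios at Q'+S and P'+S'.
Miller gives e_{13}(P',Q') = 98263948506974 + 130581723150652*t in F_{146649005069969^2}.
Finally e_{13}(P,Q) = 5230947872233 + 139651176681218*t.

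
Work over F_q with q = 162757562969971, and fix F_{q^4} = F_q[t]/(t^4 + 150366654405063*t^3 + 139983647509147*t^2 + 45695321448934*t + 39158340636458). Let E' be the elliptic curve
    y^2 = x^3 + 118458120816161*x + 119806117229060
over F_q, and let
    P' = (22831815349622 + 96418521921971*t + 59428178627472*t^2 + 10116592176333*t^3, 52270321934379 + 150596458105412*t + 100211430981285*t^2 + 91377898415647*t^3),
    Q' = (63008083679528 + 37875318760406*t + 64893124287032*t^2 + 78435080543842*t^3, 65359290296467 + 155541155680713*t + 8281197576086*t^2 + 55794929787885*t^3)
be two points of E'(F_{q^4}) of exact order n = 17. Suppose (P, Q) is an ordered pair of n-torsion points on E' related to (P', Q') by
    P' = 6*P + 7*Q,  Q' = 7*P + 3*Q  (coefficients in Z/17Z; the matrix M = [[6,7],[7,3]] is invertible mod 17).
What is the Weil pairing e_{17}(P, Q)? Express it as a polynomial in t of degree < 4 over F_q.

e_{17}(aP+bQ,cP+dQ) = e_{17}(P,Q)^(ad-bc); with (a,b,c,d)=(6,7,7,3) this gives the det-17 law.
det(M) mod 17 = 3; its inverse in (Z/17)^* is 6 (check: 3*6 mod 17 = 1).
Double-and-add over 10001: 5-1 doublings, 2-1 additions; each step l_{T,T}/v_{2T} or l_{T,P'}/v at Q'+S for random S.
f_P(D_Q)/f_Q(D_P) = 85711375701802 + 29430507080676*t + 87508909796706*t^2 + 31618447119563*t^3.
e_{17}(P,Q) = (85711375701802 + 29430507080676*t + 87508909796706*t^2 + 31618447119563*t^3)^{6} = 16287630951343 + 149294695956479*t + 21824689977290*t^2 + 42721986704829*t^3.

16287630951343 + 149294695956479*t + 21824689977290*t^2 + 42721986704829*t^3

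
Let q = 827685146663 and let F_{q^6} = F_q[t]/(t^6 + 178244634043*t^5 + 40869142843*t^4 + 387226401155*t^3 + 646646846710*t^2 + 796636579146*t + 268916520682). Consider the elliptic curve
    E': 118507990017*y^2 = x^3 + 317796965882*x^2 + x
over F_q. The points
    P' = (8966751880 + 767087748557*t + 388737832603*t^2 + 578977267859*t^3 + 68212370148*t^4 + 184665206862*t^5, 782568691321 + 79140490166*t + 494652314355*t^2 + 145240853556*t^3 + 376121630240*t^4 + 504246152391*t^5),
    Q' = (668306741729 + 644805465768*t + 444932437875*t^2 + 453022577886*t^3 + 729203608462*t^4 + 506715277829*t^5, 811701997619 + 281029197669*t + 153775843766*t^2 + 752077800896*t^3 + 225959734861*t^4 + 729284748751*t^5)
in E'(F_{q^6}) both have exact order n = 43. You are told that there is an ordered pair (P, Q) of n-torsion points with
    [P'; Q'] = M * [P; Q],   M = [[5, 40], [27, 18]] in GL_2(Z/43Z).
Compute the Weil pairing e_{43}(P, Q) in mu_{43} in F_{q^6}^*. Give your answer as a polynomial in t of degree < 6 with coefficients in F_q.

e_{43} is bilinear + alternating on E[43], so e_{43}(5*P + 40*Q, 27*P + 18*Q) = e_{43}(P,Q)^(5*18-40*27).
det(M) mod 43 = 42; its inverse in (Z/43)^* is 42 (check: 42*42 mod 43 = 1).
Montgomery->Weierstrass: x_W = 85471717823*x+13413119011, y_W=85471717823*y on F_{827685146663}; lands on y^2=x^3+774009886239*x+413197685797.
Miller loop for e_{43} over F_{827685146663^6}: bits of 43 = 101011; 5 double steps + 3 add steps, l/v at each.
e_{43}(P',Q') = 456470522121 + 524194655823*t + 540871060801*t^2 + 142721397667*t^3 + 464786035168*t^4 + 610966686102*t^5.
Finally e_{43}(P,Q) = 696965064214 + 634154479448*t + 182431578889*t^2 + 689378929258*t^3 + 547041951608*t^4 + 607921041957*t^5.

696965064214 + 634154479448*t + 182431578889*t^2 + 689378929258*t^3 + 547041951608*t^4 + 607921041957*t^5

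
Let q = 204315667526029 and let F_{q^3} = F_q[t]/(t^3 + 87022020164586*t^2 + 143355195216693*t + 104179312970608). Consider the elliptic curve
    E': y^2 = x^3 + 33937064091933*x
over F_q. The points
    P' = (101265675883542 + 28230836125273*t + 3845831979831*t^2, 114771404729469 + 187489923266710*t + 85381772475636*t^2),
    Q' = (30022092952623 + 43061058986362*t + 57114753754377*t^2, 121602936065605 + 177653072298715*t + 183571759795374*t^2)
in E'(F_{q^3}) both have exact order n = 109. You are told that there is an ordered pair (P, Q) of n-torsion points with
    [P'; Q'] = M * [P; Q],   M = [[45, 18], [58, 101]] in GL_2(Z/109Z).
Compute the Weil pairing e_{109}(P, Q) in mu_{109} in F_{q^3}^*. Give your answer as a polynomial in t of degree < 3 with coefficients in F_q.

Under M = [[45,18],[58,101]] in GL_2(Z/109), e_{109}(P',Q') = e_{109}(P,Q)^(45*101-18*58 mod 109).
45*101 - 18*58 = 3501; reduced mod 109: det = 13, inverse 42.
Double-and-add over 1101101: 7-1 doublings, 5-1 additions; each step l_{T,T}/v_{2T} or l_{T,P'}/v at Q'+S for random S.
e_{109}(P',Q') = 29628884704741 + 77240906075014*t + 120121821344165*t^2.
Raise to 42: e(P,Q) = 152878299376390 + 84428615718905*t + 14663956115197*t^2 in mu_{109}.

152878299376390 + 84428615718905*t + 14663956115197*t^2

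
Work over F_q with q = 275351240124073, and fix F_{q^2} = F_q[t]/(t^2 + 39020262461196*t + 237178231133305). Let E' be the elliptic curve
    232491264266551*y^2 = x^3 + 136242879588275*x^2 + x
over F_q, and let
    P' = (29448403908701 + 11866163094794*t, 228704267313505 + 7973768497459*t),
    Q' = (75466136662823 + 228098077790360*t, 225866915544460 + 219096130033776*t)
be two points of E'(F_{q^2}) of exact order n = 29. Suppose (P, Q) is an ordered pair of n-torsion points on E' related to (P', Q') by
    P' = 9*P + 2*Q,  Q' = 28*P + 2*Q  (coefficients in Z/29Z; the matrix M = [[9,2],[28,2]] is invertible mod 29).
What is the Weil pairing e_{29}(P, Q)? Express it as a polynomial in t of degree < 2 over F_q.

220064161603789 + 249461700770668*t

e_{29}(aP+bQ,cP+dQ) = e_{29}(P,Q)^(ad-bc); with (a,b,c,d)=(9,2,28,2) this gives the det-29 law.
Hence e(P,Q) = e(P',Q')^{16} where 16 = 20^{-1} mod 29.
Set x_W=24132256556527*u+215941650098772, y_W=24132256556527*v; then E': y_W^2=x_W^3+236103084427308*x_W+142614177677982.
Run Miller on y^2=x^3+236103084427308*x+142614177677982 over F_{275351240124073}: ladder 11101 (5 bits); e = f_P(D_Q)/f_Q(D_P).
Miller gives e_{29}(P',Q') = 159038427648092 + 260261211149536*t in F_{275351240124073^2}.
Hence e(P,Q) = 220064161603789 + 249461700770668*t in F_{275351240124073^2}^*.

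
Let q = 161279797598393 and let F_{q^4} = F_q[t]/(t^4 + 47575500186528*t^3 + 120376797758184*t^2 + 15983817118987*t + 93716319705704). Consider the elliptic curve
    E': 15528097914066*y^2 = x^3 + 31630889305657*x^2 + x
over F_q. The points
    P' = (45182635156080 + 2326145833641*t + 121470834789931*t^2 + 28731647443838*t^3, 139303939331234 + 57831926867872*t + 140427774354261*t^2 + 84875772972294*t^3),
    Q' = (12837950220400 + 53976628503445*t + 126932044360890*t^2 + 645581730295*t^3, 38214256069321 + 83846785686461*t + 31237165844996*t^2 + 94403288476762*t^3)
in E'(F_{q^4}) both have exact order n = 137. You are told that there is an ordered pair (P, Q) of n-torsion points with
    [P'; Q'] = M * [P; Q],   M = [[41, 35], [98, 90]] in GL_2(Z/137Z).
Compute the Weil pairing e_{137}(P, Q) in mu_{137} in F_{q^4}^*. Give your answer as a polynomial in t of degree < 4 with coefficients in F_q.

Under M = [[41,35],[98,90]] in GL_2(Z/137), e_{137}(P',Q') = e_{137}(P,Q)^(41*90-35*98 mod 137).
41*90 - 35*98 = 260; reduced mod 137: det = 123, inverse 88.
Set x_W=29561926267030*u+23564088408328, y_W=29561926267030*v; then E': y_W^2=x_W^3+26797498448820*x_W+38500349309275.
n = 137 = (10001001)_2 (8 bits, wt 3); accumulate f_{137,P'}(Q'+S)/f_{137,P'}(S) along the 7-step ladder.
Result: e(P',Q') = 100899791230246 + 66498336705448*t + 144785860893451*t^2 + 24594332563769*t^3.
Raise to 88: e(P,Q) = 33993006963201 + 156722187528429*t + 12204718058657*t^2 + 134878801786835*t^3 in mu_{137}.

33993006963201 + 156722187528429*t + 12204718058657*t^2 + 134878801786835*t^3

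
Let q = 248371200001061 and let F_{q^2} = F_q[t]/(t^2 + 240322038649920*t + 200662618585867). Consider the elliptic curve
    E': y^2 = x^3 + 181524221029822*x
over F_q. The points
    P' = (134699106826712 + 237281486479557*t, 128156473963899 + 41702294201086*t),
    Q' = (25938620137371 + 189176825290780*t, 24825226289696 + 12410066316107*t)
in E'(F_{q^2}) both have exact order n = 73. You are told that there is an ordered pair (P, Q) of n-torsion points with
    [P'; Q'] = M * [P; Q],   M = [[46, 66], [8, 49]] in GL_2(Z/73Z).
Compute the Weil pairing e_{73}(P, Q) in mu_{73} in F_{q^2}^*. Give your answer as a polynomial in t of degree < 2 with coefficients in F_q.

186782159035141 + 155698233194572*t

The 73-Weil pairing on E[73] over F_{248371200001061} is alternating-bilinear: e_{73}(P',Q') = e_{73}(P,Q)^det(M).
Hence e(P,Q) = e(P',Q')^{14} where 14 = 47^{-1} mod 73.
Double-and-add over 1001001: 7-1 doublings, 3-1 additions; each step l_{T,T}/v_{2T} or l_{T,P'}/v at Q'+S for random S.
e_{73}(P',Q') = 14470479232597 + 23203993070280*t.
Raise to 14: e(P,Q) = 186782159035141 + 155698233194572*t in mu_{73}.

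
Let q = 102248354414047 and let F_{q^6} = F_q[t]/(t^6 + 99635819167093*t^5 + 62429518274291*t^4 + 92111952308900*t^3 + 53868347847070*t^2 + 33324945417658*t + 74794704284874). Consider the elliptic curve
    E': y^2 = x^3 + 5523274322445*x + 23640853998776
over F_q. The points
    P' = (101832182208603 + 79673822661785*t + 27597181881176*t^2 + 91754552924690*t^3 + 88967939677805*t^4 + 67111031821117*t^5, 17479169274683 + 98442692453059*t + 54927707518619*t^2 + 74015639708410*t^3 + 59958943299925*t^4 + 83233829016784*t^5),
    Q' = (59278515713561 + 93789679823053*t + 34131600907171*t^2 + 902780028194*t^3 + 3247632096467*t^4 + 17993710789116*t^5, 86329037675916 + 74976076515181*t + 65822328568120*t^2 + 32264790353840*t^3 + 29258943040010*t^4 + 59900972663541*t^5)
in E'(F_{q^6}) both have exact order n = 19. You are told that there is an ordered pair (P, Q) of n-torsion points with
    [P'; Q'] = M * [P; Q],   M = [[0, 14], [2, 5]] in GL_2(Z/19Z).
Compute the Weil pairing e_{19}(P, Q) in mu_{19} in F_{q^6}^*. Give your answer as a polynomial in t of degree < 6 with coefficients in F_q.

61927476162825 + 100325320301857*t + 94641892023372*t^2 + 35586036533087*t^3 + 12500448585798*t^4 + 64767788459037*t^5

The 19-Weil pairing on E[19] over F_{102248354414047} is alternating-bilinear: e_{19}(P',Q') = e_{19}(P,Q)^det(M).
det(M) mod 19 = 10; its inverse in (Z/19)^* is 2 (check: 10*2 mod 19 = 1).
5-bit Miller (10011) on E'/F_{102248354414047} with a'=5523274322445, b'=23640853998776: accumulate tangent/chord ratios at Q'+S and P'+S'.
Result: e(P',Q') = 97546901581818 + 35996077868320*t + 16627572206105*t^2 + 72636121132361*t^3 + 91299934785393*t^4 + 14238412672025*t^5.
e_{19}(P,Q) = (97546901581818 + 35996077868320*t + 16627572206105*t^2 + 72636121132361*t^3 + 91299934785393*t^4 + 14238412672025*t^5)^{2} = 61927476162825 + 100325320301857*t + 94641892023372*t^2 + 35586036533087*t^3 + 12500448585798*t^4 + 64767788459037*t^5.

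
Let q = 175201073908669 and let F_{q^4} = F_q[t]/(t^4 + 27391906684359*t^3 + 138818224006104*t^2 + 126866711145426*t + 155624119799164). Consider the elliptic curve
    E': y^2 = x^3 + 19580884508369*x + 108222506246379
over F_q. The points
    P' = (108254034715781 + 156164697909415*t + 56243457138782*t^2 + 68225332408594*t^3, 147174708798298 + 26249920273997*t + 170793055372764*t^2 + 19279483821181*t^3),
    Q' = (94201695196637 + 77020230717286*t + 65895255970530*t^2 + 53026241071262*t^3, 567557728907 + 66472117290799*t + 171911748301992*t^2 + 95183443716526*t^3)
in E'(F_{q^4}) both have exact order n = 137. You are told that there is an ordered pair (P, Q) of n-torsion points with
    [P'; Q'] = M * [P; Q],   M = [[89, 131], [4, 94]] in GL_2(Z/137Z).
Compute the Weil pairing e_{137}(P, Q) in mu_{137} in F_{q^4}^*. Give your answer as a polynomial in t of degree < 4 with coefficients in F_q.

The 137-Weil pairing on E[137] over F_{175201073908669} is alternating-bilinear: e_{137}(P',Q') = e_{137}(P,Q)^det(M).
89*94 - 131*4 = 7842; reduced mod 137: det = 33, inverse 54.
Build f_{137,P'} and f_{137,Q'} via the 8-bit ladder of 137=10001001_2; evaluate at shifted divisors; quotient in F_{175201073908669^4}.
f_P(D_Q)/f_Q(D_P) = 3146899703617 + 67916399447271*t + 44425137962384*t^2 + 40198277614519*t^3.
(3146899703617 + 67916399447271*t + 44425137962384*t^2 + 40198277614519*t^3)^{54} mod (175201073908669,f) = 165263271626874 + 140702348551775*t + 122671485423453*t^2 + 111134432917296*t^3.

165263271626874 + 140702348551775*t + 122671485423453*t^2 + 111134432917296*t^3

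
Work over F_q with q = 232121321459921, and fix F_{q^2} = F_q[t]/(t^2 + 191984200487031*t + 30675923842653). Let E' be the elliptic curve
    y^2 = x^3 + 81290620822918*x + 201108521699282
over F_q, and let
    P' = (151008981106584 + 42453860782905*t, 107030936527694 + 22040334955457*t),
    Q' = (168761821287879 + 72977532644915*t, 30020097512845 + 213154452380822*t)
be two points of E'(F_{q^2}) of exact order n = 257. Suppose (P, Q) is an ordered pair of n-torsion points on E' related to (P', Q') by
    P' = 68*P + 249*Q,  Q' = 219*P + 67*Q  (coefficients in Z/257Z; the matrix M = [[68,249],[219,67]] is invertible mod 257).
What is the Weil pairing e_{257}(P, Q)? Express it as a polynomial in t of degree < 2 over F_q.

e_{257}(aP+bQ,cP+dQ) = e_{257}(P,Q)^(ad-bc); with (a,b,c,d)=(68,249,219,67) this gives the det-257 law.
68*67 - 249*219 = -49975; reduced mod 257: det = 140, inverse 123.
n = 257 = (100000001)_2 (9 bits, wt 2); accumulate f_{257,P'}(Q'+S)/f_{257,P'}(S) along the 8-step ladder.
Miller gives e_{257}(P',Q') = 71927069604888 + 154595205787731*t in F_{232121321459921^2}.
(71927069604888 + 154595205787731*t)^{123} mod (232121321459921,f) = 204502059147167 + 163448777028648*t.

204502059147167 + 163448777028648*t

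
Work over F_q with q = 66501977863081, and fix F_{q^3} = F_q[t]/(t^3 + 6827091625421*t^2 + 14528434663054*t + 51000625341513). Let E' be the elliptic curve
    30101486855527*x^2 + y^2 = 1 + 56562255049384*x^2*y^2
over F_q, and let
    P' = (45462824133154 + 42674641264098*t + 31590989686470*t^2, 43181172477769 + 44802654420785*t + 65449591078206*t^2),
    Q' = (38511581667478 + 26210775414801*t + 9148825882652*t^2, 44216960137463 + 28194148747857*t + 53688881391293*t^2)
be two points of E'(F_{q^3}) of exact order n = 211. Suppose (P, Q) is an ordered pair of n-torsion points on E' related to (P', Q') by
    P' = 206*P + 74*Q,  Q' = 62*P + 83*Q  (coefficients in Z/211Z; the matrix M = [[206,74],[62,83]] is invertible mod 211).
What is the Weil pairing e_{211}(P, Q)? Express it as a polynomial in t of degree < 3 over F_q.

47974610606918 + 63896573019905*t + 24056137333328*t^2

Since e_{211}(P,P)=e_{211}(Q,Q)=1 and e_{211}(Q,P)=e_{211}(P,Q)^{-1}, expanding e_{211}(206*P + 74*Q,62*P + 83*Q) leaves e(P,Q)^det(M).
Hence e(P,Q) = e(P',Q')^{128} where 128 = 61^{-1} mod 211.
Map (x,y)_Ed via u=(1+y)/(1-y), v=(1+y)/((1-y)x) to Montgomery A=59258172904202,B=9952430124416; then to (a',b')=(6951395019291,41673202413155).
8-bit Miller (11010011) on E'/F_{66501977863081} with a'=6951395019291, b'=41673202413155: accumulate tangent/chord ratios at Q'+S and P'+S'.
So e_{211}(P',Q') = 53630025788571 + 13489596323732*t + 22713908817888*t^2.
(53630025788571 + 13489596323732*t + 22713908817888*t^2)^{128} mod (66501977863081,f) = 47974610606918 + 63896573019905*t + 24056137333328*t^2.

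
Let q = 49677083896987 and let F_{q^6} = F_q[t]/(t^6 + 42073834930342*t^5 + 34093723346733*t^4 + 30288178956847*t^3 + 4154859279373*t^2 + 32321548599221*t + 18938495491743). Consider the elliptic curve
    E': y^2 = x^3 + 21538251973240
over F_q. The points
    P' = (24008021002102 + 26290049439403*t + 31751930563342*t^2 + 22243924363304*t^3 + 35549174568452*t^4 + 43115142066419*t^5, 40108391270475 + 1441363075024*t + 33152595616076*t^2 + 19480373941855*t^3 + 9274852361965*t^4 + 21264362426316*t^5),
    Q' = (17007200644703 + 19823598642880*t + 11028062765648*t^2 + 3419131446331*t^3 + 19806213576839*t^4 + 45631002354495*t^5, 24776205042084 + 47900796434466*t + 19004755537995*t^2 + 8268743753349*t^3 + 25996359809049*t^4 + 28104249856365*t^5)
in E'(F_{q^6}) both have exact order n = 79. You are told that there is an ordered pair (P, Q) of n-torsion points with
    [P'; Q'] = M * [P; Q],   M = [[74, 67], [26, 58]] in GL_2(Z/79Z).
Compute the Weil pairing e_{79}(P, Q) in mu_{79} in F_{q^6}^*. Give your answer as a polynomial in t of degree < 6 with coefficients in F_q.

Since e_{79}(P,P)=e_{79}(Q,Q)=1 and e_{79}(Q,P)=e_{79}(P,Q)^{-1}, expanding e_{79}(74*P + 67*Q,26*P + 58*Q) leaves e(P,Q)^det(M).
Inverting 22 mod 79: 18. Thus e_{79}(P,Q) = e(P',Q')^{18}.
Run Miller on y^2=x^3+21538251973240 over F_{49677083896987}: ladder 1001111 (7 bits); e = f_P(D_Q)/f_Q(D_P).
f_P(D_Q)/f_Q(D_P) = 15298372703813 + 7309791468831*t + 12884632350734*t^2 + 15052534166584*t^3 + 30645985597675*t^4 + 35223885336057*t^5.
(15298372703813 + 7309791468831*t + 12884632350734*t^2 + 15052534166584*t^3 + 30645985597675*t^4 + 35223885336057*t^5)^{18} mod (49677083896987,f) = 20288598870303 + 31654211002602*t + 18668712116081*t^2 + 24064978984005*t^3 + 25213251879488*t^4 + 27422328665161*t^5.

20288598870303 + 31654211002602*t + 18668712116081*t^2 + 24064978984005*t^3 + 25213251879488*t^4 + 27422328665161*t^5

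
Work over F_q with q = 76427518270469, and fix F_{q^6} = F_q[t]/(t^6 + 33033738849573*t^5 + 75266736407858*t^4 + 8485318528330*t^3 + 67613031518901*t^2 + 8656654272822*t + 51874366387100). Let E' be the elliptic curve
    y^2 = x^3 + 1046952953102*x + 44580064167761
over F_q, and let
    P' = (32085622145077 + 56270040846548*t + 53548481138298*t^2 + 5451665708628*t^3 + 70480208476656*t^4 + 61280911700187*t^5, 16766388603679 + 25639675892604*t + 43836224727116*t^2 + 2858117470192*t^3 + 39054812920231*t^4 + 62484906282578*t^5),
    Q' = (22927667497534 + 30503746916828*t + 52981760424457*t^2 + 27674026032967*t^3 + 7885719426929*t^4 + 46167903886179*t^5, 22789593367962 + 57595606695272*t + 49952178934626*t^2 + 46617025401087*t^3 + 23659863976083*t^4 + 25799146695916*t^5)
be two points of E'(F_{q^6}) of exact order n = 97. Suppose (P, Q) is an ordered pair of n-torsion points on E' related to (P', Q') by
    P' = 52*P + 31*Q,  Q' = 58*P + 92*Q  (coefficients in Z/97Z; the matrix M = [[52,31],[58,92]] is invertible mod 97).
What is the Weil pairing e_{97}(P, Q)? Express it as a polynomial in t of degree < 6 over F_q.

8067227144387 + 70046350692662*t + 38834409394739*t^2 + 19912705310603*t^3 + 24014883694115*t^4 + 19416551301802*t^5

Under M = [[52,31],[58,92]] in GL_2(Z/97), e_{97}(P',Q') = e_{97}(P,Q)^(52*92-31*58 mod 97).
det(M) mod 97 = 76; its inverse in (Z/97)^* is 60 (check: 76*60 mod 97 = 1).
Miller loop for e_{97} over F_{76427518270469^6}: bits of 97 = 1100001; 6 double steps + 2 add steps, l/v at each.
f_P(D_Q)/f_Q(D_P) = 54051014846847 + 29444934334022*t + 57931263087726*t^2 + 42340579322443*t^3 + 39376711496273*t^4 + 72045895296437*t^5.
Finally e_{97}(P,Q) = 8067227144387 + 70046350692662*t + 38834409394739*t^2 + 19912705310603*t^3 + 24014883694115*t^4 + 19416551301802*t^5.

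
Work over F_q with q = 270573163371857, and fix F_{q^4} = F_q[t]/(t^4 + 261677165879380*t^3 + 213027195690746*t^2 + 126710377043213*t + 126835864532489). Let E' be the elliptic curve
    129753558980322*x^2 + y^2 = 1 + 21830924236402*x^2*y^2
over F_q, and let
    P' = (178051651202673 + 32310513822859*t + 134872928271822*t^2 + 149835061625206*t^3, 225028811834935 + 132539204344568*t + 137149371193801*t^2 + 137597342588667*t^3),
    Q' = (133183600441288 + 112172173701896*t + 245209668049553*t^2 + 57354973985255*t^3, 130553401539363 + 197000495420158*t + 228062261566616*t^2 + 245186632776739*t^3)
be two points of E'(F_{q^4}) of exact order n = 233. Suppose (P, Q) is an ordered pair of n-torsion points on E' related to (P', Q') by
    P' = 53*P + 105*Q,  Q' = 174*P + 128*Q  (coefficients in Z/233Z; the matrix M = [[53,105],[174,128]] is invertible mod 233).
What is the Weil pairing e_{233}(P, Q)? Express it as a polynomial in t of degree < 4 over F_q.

146723942196794 + 222333855744680*t + 268749443313644*t^2 + 71530995851131*t^3

e_{233} is bilinear + alternating on E[233], so e_{233}(53*P + 105*Q, 174*P + 128*Q) = e_{233}(P,Q)^(53*128-105*174).
So e_{233}(P,Q) = e_{233}(P',Q')^{27}, since 164*27 = 1 mod 233.
Edwards a_E,d_E -> Montgomery A=134102409468024,B=229067407693767 -> Weierstrass 30087372296673,207203081017736 via alpha=205646189450692,beta=26980658685980.
8-bit Miller (11101001) on E'/F_{270573163371857} with a'=30087372296673, b'=207203081017736: accumulate tangent/chord ratios at Q'+S and P'+S'.
e_{233}(P',Q') = 223358754385870 + 141665666847460*t + 113872786912566*t^2 + 22890328938953*t^3.
Raise to 27: e(P,Q) = 146723942196794 + 222333855744680*t + 268749443313644*t^2 + 71530995851131*t^3 in mu_{233}.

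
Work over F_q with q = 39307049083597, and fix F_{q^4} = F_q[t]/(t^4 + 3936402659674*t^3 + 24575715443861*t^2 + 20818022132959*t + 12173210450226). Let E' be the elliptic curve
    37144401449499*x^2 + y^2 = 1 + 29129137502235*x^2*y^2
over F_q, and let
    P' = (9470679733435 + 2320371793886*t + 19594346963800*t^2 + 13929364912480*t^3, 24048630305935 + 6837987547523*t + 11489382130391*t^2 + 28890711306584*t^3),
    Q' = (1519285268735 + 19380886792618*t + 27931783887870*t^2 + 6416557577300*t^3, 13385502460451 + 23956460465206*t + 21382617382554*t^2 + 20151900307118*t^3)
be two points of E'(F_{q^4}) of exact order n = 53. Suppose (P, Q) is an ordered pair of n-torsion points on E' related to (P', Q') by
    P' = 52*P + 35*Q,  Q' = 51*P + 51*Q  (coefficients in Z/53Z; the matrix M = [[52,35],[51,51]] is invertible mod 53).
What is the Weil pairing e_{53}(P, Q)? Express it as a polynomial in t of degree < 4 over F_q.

31011872056221 + 38823536961211*t + 14361737627708*t^2 + 29034354082789*t^3

e_{53}(aP+bQ,cP+dQ) = e_{53}(P,Q)^(ad-bc); with (a,b,c,d)=(52,35,51,51) this gives the det-53 law.
det(M) mod 53 = 19; its inverse in (Z/53)^* is 14 (check: 19*14 mod 53 = 1).
Edwards a_E,d_E -> Montgomery A=23461692771317,B=14775212988482 -> Weierstrass 38211929026792,5614324031392 via alpha=11045589825289,beta=2003815986816.
n = 53 = (110101)_2 (6 bits, wt 4); accumulate f_{53,P'}(Q'+S)/f_{53,P'}(S) along the 5-step ladder.
So e_{53}(P',Q') = 14546466426944 + 10580283949977*t + 15692728704942*t^2 + 18822899485195*t^3.
Finally e_{53}(P,Q) = 31011872056221 + 38823536961211*t + 14361737627708*t^2 + 29034354082789*t^3.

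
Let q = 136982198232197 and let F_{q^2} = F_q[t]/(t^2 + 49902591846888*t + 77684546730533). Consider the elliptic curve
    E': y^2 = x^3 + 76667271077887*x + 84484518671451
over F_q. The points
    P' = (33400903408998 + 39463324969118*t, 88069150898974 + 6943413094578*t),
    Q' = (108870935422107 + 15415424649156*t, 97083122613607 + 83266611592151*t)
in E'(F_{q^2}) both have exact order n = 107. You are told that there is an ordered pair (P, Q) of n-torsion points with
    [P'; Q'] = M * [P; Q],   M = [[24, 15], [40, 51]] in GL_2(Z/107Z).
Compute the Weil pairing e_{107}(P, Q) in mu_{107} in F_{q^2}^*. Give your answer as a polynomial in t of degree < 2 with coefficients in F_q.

e_{107} is bilinear + alternating on E[107], so e_{107}(24*P + 15*Q, 40*P + 51*Q) = e_{107}(P,Q)^(24*51-15*40).
det M = 24*51 - 15*40 = 624 = 89 (mod 107); 89^{-1} = 101 (mod 107).
Miller loop for e_{107} over F_{136982198232197^2}: bits of 107 = 1101011; 6 double steps + 4 add steps, l/v at each.
Result: e(P',Q') = 84493242147815 + 31260544254334*t.
Hence e(P,Q) = 18799508380534 + 1062520576382*t in F_{136982198232197^2}^*.

18799508380534 + 1062520576382*t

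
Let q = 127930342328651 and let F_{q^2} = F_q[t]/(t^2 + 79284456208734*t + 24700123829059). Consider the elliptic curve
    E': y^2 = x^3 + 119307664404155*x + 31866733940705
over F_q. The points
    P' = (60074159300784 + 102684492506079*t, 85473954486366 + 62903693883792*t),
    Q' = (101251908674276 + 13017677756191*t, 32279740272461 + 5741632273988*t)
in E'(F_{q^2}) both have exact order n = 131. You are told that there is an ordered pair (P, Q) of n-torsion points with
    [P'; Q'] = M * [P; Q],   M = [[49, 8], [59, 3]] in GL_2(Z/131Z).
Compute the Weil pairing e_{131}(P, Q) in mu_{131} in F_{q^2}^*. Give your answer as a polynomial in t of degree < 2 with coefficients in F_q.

77489211508932 + 127499589652270*t

Since e_{131}(P,P)=e_{131}(Q,Q)=1 and e_{131}(Q,P)=e_{131}(P,Q)^{-1}, expanding e_{131}(49*P + 8*Q,59*P + 3*Q) leaves e(P,Q)^det(M).
det(M) mod 131 = 68; its inverse in (Z/131)^* is 79 (check: 68*79 mod 131 = 1).
Miller loop for e_{131} over F_{127930342328651^2}: bits of 131 = 10000011; 7 double steps + 2 add steps, l/v at each.
Result: e(P',Q') = 115414824727559 + 90930271141345*t.
Thus e_{131}(P,Q) = 77489211508932 + 127499589652270*t.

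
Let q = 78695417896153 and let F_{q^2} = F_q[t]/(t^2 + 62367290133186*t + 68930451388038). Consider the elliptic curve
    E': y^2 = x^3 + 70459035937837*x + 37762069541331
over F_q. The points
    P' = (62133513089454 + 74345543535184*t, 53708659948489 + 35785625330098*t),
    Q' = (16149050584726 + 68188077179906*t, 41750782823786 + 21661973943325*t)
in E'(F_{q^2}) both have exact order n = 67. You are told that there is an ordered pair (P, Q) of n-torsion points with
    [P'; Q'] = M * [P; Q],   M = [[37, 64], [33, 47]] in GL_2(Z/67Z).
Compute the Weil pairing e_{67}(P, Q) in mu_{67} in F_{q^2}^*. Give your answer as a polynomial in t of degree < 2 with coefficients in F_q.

25274659700927 + 21023649855141*t

Under M = [[37,64],[33,47]] in GL_2(Z/67), e_{67}(P',Q') = e_{67}(P,Q)^(37*47-64*33 mod 67).
det M = 37*47 - 64*33 = -373 = 29 (mod 67); 29^{-1} = 37 (mod 67).
Run Miller on y^2=x^3+70459035937837*x+37762069541331 over F_{78695417896153}: ladder 1000011 (7 bits); e = f_P(D_Q)/f_Q(D_P).
f_P(D_Q)/f_Q(D_P) = 10359265649867 + 31427728537452*t.
Hence e(P,Q) = 25274659700927 + 21023649855141*t in F_{78695417896153^2}^*.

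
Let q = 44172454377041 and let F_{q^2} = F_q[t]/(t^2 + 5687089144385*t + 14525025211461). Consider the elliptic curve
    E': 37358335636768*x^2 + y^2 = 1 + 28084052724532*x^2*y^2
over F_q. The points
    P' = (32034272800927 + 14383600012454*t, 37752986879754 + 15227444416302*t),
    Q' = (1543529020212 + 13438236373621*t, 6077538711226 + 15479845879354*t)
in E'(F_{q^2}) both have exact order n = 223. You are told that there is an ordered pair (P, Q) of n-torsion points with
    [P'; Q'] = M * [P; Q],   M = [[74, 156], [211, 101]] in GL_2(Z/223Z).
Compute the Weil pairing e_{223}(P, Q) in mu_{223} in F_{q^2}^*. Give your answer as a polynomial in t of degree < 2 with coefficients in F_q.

Since e_{223}(P,P)=e_{223}(Q,Q)=1 and e_{223}(Q,P)=e_{223}(P,Q)^{-1}, expanding e_{223}(74*P + 156*Q,211*P + 101*Q) leaves e(P,Q)^det(M).
det M = 74*101 - 156*211 = -25442 = 203 (mod 223); 203^{-1} = 78 (mod 223).
Edwards a_E,d_E -> Montgomery A=39531338628769,B=3443481491571 -> Weierstrass 24281834734587,16801700471470 via alpha=25631216185897,beta=2318570728059.
Build f_{223,P'} and f_{223,Q'} via the 8-bit ladder of 223=11011111_2; evaluate at shifted divisors; quotient in F_{44172454377041^2}.
Miller gives e_{223}(P',Q') = 37008271528115 + 28687149271890*t in F_{44172454377041^2}.
Hence e(P,Q) = 17478960606549 + 19057674525009*t in F_{44172454377041^2}^*.

17478960606549 + 19057674525009*t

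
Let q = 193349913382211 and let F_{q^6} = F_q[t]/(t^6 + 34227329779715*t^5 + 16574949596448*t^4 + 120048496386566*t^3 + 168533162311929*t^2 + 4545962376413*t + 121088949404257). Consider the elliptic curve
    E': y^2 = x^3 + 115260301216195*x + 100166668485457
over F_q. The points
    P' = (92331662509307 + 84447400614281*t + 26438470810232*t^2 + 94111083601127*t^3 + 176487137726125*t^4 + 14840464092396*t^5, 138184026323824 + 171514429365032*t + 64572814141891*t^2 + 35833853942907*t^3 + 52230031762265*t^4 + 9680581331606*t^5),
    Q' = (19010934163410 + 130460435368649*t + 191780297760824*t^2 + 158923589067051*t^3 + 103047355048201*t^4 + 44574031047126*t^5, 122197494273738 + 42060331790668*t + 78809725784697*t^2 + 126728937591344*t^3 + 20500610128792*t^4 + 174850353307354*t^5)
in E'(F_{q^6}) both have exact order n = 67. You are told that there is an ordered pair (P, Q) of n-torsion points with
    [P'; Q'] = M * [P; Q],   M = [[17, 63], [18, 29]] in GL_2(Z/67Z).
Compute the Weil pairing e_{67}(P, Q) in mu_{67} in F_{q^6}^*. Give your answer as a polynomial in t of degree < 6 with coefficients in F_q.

Under M = [[17,63],[18,29]] in GL_2(Z/67), e_{67}(P',Q') = e_{67}(P,Q)^(17*29-63*18 mod 67).
So e_{67}(P,Q) = e_{67}(P',Q')^{37}, since 29*37 = 1 mod 67.
Run Miller on y^2=x^3+115260301216195*x+100166668485457 over F_{193349913382211}: ladder 1000011 (7 bits); e = f_P(D_Q)/f_Q(D_P).
e_{67}(P',Q') = 123419133060947 + 82778881989475*t + 2287388617944*t^2 + 97660069463473*t^3 + 153366875298423*t^4 + 3623686630755*t^5.
e_{67}(P,Q) = (123419133060947 + 82778881989475*t + 2287388617944*t^2 + 97660069463473*t^3 + 153366875298423*t^4 + 3623686630755*t^5)^{37} = 155947136002716 + 56419671773536*t + 37869211570687*t^2 + 21212855910634*t^3 + 86092427765142*t^4 + 45991029405394*t^5.

155947136002716 + 56419671773536*t + 37869211570687*t^2 + 21212855910634*t^3 + 86092427765142*t^4 + 45991029405394*t^5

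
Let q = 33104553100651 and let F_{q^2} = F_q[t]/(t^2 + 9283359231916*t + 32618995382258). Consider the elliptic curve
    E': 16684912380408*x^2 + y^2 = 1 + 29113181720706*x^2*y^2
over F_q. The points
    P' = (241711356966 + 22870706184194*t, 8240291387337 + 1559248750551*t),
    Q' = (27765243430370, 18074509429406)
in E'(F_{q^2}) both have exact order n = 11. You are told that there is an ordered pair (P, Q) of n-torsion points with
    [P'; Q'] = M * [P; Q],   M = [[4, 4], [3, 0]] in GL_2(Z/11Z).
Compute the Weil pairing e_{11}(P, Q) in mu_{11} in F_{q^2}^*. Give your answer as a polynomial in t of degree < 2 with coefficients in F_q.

Alternating bilinearity on E[11] (values in mu_{11} in F_{33104553100651^2}) gives e(P',Q') = e(P,Q)^det(M).
4*0 - 4*3 = -12; reduced mod 11: det = 10, inverse 10.
Edwards a_E,d_E -> Montgomery A=10600299337416,B=16793662258797 -> Weierstrass 18495968467799,27765709670228 via alpha=7633015683519,beta=13445209215251.
n = 11 = (1011)_2 (4 bits, wt 3); accumulate f_{11,P'}(Q'+S)/f_{11,P'}(S) along the 3-step ladder.
So e_{11}(P',Q') = 26148739238758 + 16236822897042*t.
Raise to 10: e(P,Q) = 7897076166266 + 16867730203609*t in mu_{11}.

7897076166266 + 16867730203609*t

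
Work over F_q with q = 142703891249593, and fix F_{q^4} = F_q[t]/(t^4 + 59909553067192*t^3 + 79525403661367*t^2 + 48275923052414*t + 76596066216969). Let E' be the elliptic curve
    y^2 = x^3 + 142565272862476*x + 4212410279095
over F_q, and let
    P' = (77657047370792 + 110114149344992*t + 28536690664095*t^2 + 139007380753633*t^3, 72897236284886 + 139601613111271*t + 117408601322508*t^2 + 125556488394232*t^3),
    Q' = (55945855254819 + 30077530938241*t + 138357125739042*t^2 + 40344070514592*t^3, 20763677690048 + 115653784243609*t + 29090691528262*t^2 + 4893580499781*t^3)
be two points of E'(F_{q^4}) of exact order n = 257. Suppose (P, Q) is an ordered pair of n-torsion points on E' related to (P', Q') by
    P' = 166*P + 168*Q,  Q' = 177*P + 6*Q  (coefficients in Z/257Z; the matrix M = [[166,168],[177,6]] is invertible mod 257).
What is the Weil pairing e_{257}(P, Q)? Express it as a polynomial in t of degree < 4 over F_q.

e_{257}(aP+bQ,cP+dQ) = e_{257}(P,Q)^(ad-bc); with (a,b,c,d)=(166,168,177,6) this gives the det-257 law.
det(M) mod 257 = 44; its inverse in (Z/257)^* is 111 (check: 44*111 mod 257 = 1).
9-bit Miller (100000001) on E'/F_{142703891249593} with a'=142565272862476, b'=4212410279095: accumulate tangent/chord ratios at Q'+S and P'+S'.
So e_{257}(P',Q') = 138613439412929 + 9370527808236*t + 17996260750679*t^2 + 61824337777544*t^3.
(138613439412929 + 9370527808236*t + 17996260750679*t^2 + 61824337777544*t^3)^{111} mod (142703891249593,f) = 136962843062770 + 127814485796184*t + 125223049908484*t^2 + 136289584638265*t^3.

136962843062770 + 127814485796184*t + 125223049908484*t^2 + 136289584638265*t^3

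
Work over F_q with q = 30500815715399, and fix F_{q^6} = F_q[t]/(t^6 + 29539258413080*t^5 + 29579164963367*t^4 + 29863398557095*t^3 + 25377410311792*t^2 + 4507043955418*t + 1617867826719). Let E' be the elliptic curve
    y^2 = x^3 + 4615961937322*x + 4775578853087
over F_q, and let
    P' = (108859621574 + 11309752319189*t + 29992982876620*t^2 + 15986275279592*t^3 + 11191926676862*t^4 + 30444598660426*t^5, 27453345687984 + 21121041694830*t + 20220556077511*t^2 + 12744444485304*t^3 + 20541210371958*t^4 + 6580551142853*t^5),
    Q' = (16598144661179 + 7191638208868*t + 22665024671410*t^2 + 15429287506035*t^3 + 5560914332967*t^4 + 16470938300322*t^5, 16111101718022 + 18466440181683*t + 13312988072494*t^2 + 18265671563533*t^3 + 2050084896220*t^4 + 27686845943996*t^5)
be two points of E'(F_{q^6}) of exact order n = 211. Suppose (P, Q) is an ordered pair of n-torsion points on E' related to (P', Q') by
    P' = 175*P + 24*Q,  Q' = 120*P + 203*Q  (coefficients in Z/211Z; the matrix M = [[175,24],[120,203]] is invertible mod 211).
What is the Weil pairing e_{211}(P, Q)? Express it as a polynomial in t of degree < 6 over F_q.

9053073082948 + 12594602281370*t + 17838749525303*t^2 + 24459331429012*t^3 + 13503657119168*t^4 + 30017372755484*t^5

The 211-Weil pairing on E[211] over F_{30500815715399} is alternating-bilinear: e_{211}(P',Q') = e_{211}(P,Q)^det(M).
det(M) mod 211 = 151; its inverse in (Z/211)^* is 109 (check: 151*109 mod 211 = 1).
Double-and-add over 11010011: 8-1 doublings, 5-1 additions; each step l_{T,T}/v_{2T} or l_{T,P'}/v at Q'+S for random S.
e_{211}(P',Q') = 687740019857 + 19420109659294*t + 4258296047277*t^2 + 14487604609383*t^3 + 8708321809133*t^4 + 21902526050383*t^5.
e_{211}(P,Q) = (687740019857 + 19420109659294*t + 4258296047277*t^2 + 14487604609383*t^3 + 8708321809133*t^4 + 21902526050383*t^5)^{109} = 9053073082948 + 12594602281370*t + 17838749525303*t^2 + 24459331429012*t^3 + 13503657119168*t^4 + 30017372755484*t^5.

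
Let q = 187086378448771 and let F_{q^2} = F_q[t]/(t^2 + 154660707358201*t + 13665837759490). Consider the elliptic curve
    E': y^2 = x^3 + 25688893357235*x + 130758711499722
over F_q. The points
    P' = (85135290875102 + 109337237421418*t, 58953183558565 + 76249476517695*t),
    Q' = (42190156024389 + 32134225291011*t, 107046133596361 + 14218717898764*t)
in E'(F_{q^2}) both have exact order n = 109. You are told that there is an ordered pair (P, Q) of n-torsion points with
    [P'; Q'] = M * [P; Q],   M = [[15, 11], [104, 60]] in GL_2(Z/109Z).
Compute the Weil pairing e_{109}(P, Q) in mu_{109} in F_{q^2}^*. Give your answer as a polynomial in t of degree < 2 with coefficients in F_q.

e_{109} is bilinear + alternating on E[109], so e_{109}(15*P + 11*Q, 104*P + 60*Q) = e_{109}(P,Q)^(15*60-11*104).
Hence e(P,Q) = e(P',Q')^{88} where 88 = 83^{-1} mod 109.
Run Miller on y^2=x^3+25688893357235*x+130758711499722 over F_{187086378448771}: ladder 1101101 (7 bits); e = f_P(D_Q)/f_Q(D_P).
Result: e(P',Q') = 169812170214897 + 123731254748673*t.
Hence e(P,Q) = 166815726927801 + 78375404527514*t in F_{187086378448771^2}^*.

166815726927801 + 78375404527514*t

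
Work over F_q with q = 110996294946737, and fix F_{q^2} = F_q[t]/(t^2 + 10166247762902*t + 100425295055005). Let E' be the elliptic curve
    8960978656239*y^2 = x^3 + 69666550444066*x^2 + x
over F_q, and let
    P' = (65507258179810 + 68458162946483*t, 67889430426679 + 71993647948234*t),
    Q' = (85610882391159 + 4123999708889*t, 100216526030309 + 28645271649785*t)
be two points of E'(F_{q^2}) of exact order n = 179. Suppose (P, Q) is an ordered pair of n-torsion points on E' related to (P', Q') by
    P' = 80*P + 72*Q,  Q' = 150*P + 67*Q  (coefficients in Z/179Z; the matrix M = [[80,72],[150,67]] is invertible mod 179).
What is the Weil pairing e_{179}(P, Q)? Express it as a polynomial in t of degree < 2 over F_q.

58576762325000 + 73387808676100*t

e_{179}(aP+bQ,cP+dQ) = e_{179}(P,Q)^(ad-bc); with (a,b,c,d)=(80,72,150,67) this gives the det-179 law.
det M = 80*67 - 72*150 = -5440 = 109 (mod 179); 109^{-1} = 23 (mod 179).
Undo Montgomery via alpha=36319705599914, beta=27873443932286: (a',b')=(98341362256228,14762331107925) over F_{110996294946737}.
Miller loop for e_{179} over F_{110996294946737^2}: bits of 179 = 10110011; 7 double steps + 4 add steps, l/v at each.
f_P(D_Q)/f_Q(D_P) = 105621833481214 + 25066399531810*t.
(105621833481214 + 25066399531810*t)^{23} mod (110996294946737,f) = 58576762325000 + 73387808676100*t.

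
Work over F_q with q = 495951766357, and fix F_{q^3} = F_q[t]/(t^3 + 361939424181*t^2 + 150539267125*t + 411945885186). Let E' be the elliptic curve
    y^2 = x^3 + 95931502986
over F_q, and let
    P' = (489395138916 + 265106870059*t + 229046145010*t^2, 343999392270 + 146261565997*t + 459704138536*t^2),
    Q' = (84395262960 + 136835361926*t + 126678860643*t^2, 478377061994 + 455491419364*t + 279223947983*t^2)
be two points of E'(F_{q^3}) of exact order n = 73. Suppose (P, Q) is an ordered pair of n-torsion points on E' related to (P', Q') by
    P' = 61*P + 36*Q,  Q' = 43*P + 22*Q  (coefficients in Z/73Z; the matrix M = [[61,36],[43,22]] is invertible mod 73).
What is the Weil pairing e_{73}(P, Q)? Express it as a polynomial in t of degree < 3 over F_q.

271086400191 + 319318136262*t + 452867203421*t^2

e_{73}(aP+bQ,cP+dQ) = e_{73}(P,Q)^(ad-bc); with (a,b,c,d)=(61,36,43,22) this gives the det-73 law.
det M = 61*22 - 36*43 = -206 = 13 (mod 73); 13^{-1} = 45 (mod 73).
n = 73 = (1001001)_2 (7 bits, wt 3); accumulate f_{73,P'}(Q'+S)/f_{73,P'}(S) along the 6-step ladder.
Result: e(P',Q') = 193734634436 + 343184862906*t + 311824825559*t^2.
Raise to 45: e(P,Q) = 271086400191 + 319318136262*t + 452867203421*t^2 in mu_{73}.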